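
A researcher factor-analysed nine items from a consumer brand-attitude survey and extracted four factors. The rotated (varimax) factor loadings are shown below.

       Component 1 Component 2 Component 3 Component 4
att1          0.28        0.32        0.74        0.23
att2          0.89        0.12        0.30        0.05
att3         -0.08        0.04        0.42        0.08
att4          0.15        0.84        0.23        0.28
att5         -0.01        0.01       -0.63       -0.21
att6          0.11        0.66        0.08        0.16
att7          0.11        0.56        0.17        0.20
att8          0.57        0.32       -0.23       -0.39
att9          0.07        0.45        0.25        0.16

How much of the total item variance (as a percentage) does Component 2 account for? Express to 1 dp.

SS loadings for Component 2 = 0.32² + 0.12² + 0.04² + 0.84² + 0.01² + 0.66² + 0.56² + 0.32² + 0.45² = 1.8782
With 9 standardized items, total variance = 9. Proportion = 1.8782/9 = 0.2087 → 20.87%.

20.9%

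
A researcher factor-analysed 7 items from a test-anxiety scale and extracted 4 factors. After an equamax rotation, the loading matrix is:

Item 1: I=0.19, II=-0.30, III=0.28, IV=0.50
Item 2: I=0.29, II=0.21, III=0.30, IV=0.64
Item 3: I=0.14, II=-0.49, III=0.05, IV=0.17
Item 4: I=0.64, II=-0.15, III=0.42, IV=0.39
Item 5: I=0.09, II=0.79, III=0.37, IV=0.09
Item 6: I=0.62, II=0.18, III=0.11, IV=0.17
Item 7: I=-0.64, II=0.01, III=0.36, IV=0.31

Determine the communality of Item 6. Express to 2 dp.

h² = 0.62² + 0.18² + 0.11² + 0.17² = 0.3844 + 0.0324 + 0.0121 + 0.0289 = 0.4578

0.46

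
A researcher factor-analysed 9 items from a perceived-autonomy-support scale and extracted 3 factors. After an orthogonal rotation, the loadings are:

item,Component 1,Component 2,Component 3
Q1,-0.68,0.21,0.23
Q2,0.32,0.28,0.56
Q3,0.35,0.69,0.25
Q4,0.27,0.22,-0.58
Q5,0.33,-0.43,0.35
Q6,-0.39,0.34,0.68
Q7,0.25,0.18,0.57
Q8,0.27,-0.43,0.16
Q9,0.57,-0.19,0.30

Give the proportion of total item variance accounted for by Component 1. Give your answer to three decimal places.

0.165

SS loadings for Component 1 = (-0.68)² + 0.32² + 0.35² + 0.27² + 0.33² + (-0.39)² + 0.25² + 0.27² + 0.57² = 1.4815
Proportion of variance = 1.4815 / 9 = 0.1646.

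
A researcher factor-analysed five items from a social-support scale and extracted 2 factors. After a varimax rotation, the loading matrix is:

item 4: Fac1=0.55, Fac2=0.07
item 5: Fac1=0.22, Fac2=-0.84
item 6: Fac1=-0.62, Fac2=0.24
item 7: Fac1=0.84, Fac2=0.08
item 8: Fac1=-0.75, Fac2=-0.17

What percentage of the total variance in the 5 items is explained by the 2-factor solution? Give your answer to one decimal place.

56.1%

SS loadings by factor: 2.0034, 0.8034; total = 2.8068.
Total variance with 5 standardized items is 5, so the solution explains 2.8068/5 = 0.5614 = 56.14%.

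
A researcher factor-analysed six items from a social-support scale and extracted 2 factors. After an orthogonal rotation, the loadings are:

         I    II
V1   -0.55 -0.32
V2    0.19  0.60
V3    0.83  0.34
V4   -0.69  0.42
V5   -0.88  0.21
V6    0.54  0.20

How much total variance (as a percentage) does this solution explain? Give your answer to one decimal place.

Communalities: 0.4049, 0.3961, 0.8045, 0.6525, 0.8185, 0.3316; Σh² = 3.4081.
Total variance with 6 standardized items is 6, so the solution explains 3.4081/6 = 0.5680 = 56.80%.

56.8%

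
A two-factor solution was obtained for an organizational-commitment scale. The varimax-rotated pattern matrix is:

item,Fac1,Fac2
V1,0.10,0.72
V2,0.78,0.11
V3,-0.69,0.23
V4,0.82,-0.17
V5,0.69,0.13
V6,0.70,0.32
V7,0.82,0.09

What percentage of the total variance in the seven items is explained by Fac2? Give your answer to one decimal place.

10.6%

SS loadings for Fac2 = 0.72² + 0.11² + 0.23² + (-0.17)² + 0.13² + 0.32² + 0.09² = 0.7397
With 7 standardized items, total variance = 7. Proportion = 0.7397/7 = 0.1057 → 10.57%.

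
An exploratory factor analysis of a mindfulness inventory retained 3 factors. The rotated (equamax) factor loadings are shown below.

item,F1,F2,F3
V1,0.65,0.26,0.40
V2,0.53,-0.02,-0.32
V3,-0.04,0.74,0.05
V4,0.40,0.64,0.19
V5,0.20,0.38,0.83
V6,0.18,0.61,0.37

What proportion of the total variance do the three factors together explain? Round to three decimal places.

Communalities: 0.6501, 0.3837, 0.5517, 0.6057, 0.8733, 0.5414; Σh² = 3.6059.
Total variance with 6 standardized items is 6, so the solution explains 3.6059/6 = 0.6010.

0.601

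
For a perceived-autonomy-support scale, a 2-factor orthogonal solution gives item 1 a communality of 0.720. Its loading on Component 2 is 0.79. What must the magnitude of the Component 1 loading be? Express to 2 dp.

0.31

Under orthogonal rotation h² = Σλ², so λ_Component 1² = h² − (0.6241) = 0.720 − 0.6241 = 0.0959.
|λ| = √0.0959 = 0.3097.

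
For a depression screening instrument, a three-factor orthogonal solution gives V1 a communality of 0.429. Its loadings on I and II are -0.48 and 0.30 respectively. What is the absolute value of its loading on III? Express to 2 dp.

Under orthogonal rotation h² = Σλ², so λ_III² = h² − (0.3204) = 0.429 − 0.3204 = 0.1086.
|λ| = √0.1086 = 0.3295.

0.33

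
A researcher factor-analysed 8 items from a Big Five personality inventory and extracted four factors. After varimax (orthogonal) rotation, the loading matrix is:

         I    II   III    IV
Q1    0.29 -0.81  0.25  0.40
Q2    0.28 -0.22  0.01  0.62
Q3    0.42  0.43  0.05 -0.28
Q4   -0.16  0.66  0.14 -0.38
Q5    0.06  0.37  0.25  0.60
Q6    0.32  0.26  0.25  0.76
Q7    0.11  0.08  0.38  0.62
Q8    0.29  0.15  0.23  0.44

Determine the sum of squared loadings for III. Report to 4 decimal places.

0.4070

SS loadings for III = 0.25² + 0.01² + 0.05² + 0.14² + 0.25² + 0.25² + 0.38² + 0.23² = 0.0625 + 0.0001 + 0.0025 + 0.0196 + 0.0625 + 0.0625 + 0.1444 + 0.0529 = 0.4070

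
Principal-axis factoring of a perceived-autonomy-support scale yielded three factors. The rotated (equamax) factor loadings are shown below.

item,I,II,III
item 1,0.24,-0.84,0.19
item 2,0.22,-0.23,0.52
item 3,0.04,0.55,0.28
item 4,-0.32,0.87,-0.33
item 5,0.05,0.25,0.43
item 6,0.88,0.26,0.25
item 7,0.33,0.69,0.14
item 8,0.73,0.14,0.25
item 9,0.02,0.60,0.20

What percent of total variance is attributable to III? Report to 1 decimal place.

SS loadings for III = 0.19² + 0.52² + 0.28² + (-0.33)² + 0.43² + 0.25² + 0.14² + 0.25² + 0.20² = 0.8633
With 9 standardized items, total variance = 9. Proportion = 0.8633/9 = 0.0959 → 9.59%.

9.6%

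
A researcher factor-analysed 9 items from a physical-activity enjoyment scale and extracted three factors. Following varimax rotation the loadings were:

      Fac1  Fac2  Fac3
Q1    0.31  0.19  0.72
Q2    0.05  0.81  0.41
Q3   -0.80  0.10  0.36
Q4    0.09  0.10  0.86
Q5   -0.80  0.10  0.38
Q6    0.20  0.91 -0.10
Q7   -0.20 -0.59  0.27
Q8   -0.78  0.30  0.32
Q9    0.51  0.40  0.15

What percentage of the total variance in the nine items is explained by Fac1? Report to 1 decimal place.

SS loadings for Fac1 = 0.31² + 0.05² + (-0.80)² + 0.09² + (-0.80)² + 0.20² + (-0.20)² + (-0.78)² + 0.51² = 2.3352
With 9 standardized items, total variance = 9. Proportion = 2.3352/9 = 0.2595 → 25.95%.

25.9%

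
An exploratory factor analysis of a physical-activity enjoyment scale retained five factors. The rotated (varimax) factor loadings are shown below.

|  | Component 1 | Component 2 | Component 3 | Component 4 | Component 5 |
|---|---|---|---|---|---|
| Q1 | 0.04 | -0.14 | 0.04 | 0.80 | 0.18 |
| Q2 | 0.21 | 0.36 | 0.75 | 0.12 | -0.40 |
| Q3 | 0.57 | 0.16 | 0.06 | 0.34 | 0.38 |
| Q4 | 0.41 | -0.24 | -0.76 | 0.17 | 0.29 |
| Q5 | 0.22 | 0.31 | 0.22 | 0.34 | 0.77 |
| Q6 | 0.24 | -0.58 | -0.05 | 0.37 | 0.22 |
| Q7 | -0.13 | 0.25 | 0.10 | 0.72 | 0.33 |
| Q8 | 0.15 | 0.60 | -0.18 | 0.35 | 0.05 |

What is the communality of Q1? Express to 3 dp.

h² = 0.04² + (-0.14)² + 0.04² + 0.80² + 0.18² = 0.0016 + 0.0196 + 0.0016 + 0.6400 + 0.0324 = 0.6952

0.695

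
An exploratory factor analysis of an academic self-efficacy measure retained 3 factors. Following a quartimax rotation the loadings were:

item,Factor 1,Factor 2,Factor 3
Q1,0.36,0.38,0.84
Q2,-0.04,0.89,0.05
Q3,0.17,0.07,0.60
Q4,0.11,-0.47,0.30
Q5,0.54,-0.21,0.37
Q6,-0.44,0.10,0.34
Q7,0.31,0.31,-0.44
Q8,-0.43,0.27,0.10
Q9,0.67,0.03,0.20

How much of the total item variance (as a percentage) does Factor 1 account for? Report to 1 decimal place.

SS loadings for Factor 1 = 0.36² + (-0.04)² + 0.17² + 0.11² + 0.54² + (-0.44)² + 0.31² + (-0.43)² + 0.67² = 1.3873
With 9 standardized items, total variance = 9. Proportion = 1.3873/9 = 0.1541 → 15.41%.

15.4%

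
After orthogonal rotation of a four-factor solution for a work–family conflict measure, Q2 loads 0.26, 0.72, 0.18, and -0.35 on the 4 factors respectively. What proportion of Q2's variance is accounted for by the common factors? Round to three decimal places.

0.741

h² = 0.26² + 0.72² + 0.18² + (-0.35)² = 0.0676 + 0.5184 + 0.0324 + 0.1225 = 0.7409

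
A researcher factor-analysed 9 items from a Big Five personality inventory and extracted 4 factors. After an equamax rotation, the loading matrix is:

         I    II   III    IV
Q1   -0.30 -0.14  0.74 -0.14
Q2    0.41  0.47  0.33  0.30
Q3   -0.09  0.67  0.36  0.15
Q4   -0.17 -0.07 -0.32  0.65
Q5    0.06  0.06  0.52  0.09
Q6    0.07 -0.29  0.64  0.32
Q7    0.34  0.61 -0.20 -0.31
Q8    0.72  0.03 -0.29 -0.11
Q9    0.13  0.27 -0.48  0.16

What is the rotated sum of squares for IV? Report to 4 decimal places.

0.7989

SS loadings for IV = (-0.14)² + 0.30² + 0.15² + 0.65² + 0.09² + 0.32² + (-0.31)² + (-0.11)² + 0.16² = 0.0196 + 0.0900 + 0.0225 + 0.4225 + 0.0081 + 0.1024 + 0.0961 + 0.0121 + 0.0256 = 0.7989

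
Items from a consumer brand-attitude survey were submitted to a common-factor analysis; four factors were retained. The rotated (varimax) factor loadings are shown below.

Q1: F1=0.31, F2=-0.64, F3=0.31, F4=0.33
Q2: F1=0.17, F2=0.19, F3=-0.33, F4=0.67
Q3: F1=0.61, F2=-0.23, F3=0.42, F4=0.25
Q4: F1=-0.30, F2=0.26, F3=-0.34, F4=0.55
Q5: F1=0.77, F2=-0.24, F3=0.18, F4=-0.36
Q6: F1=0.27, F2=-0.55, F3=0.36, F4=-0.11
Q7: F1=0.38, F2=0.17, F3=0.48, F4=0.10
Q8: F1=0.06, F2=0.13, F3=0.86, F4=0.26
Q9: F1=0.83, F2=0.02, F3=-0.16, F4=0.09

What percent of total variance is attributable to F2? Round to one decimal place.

10.8%

SS loadings for F2 = (-0.64)² + 0.19² + (-0.23)² + 0.26² + (-0.24)² + (-0.55)² + 0.17² + 0.13² + 0.02² = 0.9725
With 9 standardized items, total variance = 9. Proportion = 0.9725/9 = 0.1081 → 10.81%.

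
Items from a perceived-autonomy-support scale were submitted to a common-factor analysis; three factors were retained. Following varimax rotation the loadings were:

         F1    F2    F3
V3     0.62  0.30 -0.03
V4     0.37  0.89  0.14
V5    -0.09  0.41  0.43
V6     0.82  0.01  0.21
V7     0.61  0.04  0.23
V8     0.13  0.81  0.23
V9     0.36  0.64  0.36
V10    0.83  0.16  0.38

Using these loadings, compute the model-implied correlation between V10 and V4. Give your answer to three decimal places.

0.503

r̂ = Σ λ_i·λ_j across factors = (0.83)(0.37) + (0.16)(0.89) + (0.38)(0.14)
  = +0.3071 +0.1424 +0.0532 = 0.5027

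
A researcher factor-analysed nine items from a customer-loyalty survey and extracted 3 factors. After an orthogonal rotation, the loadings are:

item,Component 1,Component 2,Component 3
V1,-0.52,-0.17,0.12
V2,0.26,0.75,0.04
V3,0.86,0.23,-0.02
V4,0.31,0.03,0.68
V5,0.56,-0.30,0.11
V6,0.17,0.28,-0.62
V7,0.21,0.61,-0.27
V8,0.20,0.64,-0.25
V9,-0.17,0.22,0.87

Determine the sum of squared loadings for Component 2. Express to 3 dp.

SS loadings for Component 2 = (-0.17)² + 0.75² + 0.23² + 0.03² + (-0.30)² + 0.28² + 0.61² + 0.64² + 0.22² = 0.0289 + 0.5625 + 0.0529 + 0.0009 + 0.0900 + 0.0784 + 0.3721 + 0.4096 + 0.0484 = 1.6437

1.644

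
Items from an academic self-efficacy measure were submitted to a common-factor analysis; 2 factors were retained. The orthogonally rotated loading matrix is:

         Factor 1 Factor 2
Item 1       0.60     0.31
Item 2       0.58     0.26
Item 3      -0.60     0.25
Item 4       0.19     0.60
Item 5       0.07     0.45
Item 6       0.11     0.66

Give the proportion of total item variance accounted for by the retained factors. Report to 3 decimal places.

Communalities: 0.4561, 0.4040, 0.4225, 0.3961, 0.2074, 0.4477; Σh² = 2.3338.
Total variance with 6 standardized items is 6, so the solution explains 2.3338/6 = 0.3890.

0.389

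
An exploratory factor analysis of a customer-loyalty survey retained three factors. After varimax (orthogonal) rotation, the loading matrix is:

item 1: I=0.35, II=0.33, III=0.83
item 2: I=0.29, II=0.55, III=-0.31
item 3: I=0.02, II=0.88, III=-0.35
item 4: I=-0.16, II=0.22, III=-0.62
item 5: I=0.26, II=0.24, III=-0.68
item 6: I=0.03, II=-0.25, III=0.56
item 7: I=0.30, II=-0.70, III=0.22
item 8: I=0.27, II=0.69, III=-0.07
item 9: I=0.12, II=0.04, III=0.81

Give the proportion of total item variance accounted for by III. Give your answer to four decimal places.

SS loadings for III = 0.83² + (-0.31)² + (-0.35)² + (-0.62)² + (-0.68)² + 0.56² + 0.22² + (-0.07)² + 0.81² = 2.7773
Proportion of variance = 2.7773 / 9 = 0.3086.

0.3086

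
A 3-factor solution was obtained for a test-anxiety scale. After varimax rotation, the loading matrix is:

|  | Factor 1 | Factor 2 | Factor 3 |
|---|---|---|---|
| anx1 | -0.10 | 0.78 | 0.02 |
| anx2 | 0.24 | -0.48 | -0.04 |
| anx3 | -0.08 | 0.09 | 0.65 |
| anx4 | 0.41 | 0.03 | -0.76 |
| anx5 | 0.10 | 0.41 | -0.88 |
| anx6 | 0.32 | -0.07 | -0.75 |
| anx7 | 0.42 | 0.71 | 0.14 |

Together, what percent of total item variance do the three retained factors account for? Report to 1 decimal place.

Communalities: 0.6188, 0.2896, 0.4370, 0.7466, 0.9525, 0.6698, 0.7001; Σh² = 4.4144.
Total variance with 7 standardized items is 7, so the solution explains 4.4144/7 = 0.6306 = 63.06%.

63.1%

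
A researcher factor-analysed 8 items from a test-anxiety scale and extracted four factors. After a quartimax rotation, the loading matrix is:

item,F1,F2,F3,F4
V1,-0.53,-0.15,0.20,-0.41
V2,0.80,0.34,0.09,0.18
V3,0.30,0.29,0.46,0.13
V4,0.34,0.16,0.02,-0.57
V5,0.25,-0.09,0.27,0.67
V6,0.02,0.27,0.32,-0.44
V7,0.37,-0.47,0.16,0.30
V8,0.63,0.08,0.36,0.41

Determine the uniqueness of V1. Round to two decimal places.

h² = (-0.53)² + (-0.15)² + 0.20² + (-0.41)² = 0.2809 + 0.0225 + 0.0400 + 0.1681 = 0.5115
Uniqueness u² = 1 − h² = 1 − 0.5115 = 0.4885

0.49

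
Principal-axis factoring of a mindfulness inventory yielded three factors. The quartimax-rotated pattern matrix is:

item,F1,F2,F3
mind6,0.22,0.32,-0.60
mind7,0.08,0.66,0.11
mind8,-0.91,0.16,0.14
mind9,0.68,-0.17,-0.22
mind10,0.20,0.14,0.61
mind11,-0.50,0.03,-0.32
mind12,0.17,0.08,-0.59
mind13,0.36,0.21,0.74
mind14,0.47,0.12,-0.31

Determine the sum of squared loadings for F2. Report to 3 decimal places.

SS loadings for F2 = 0.32² + 0.66² + 0.16² + (-0.17)² + 0.14² + 0.03² + 0.08² + 0.21² + 0.12² = 0.1024 + 0.4356 + 0.0256 + 0.0289 + 0.0196 + 0.0009 + 0.0064 + 0.0441 + 0.0144 = 0.6779

0.678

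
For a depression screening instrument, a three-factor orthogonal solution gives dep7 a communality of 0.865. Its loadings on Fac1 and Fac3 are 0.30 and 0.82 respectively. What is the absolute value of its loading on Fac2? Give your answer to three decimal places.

Under orthogonal rotation h² = Σλ², so λ_Fac2² = h² − (0.7624) = 0.865 − 0.7624 = 0.1026.
|λ| = √0.1026 = 0.3203.

0.320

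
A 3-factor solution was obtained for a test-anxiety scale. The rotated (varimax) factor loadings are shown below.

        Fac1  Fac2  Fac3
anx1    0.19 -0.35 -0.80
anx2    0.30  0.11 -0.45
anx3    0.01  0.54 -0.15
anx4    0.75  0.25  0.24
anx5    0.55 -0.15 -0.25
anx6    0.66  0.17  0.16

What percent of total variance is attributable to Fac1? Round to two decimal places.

SS loadings for Fac1 = 0.19² + 0.30² + 0.01² + 0.75² + 0.55² + 0.66² = 1.4268
With 6 standardized items, total variance = 6. Proportion = 1.4268/6 = 0.2378 → 23.78%.

23.78%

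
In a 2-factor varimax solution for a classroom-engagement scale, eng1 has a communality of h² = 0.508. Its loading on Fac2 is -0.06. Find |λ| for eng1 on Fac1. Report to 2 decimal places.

Under orthogonal rotation h² = Σλ², so λ_Fac1² = h² − (0.0036) = 0.508 − 0.0036 = 0.5044.
|λ| = √0.5044 = 0.7102.

0.71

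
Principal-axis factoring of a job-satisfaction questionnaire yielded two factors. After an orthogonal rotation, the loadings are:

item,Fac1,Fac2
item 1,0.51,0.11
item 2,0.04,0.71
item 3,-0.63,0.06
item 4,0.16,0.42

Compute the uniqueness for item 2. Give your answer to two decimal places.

h² = 0.04² + 0.71² = 0.0016 + 0.5041 = 0.5057
Uniqueness u² = 1 − h² = 1 − 0.5057 = 0.4943

0.49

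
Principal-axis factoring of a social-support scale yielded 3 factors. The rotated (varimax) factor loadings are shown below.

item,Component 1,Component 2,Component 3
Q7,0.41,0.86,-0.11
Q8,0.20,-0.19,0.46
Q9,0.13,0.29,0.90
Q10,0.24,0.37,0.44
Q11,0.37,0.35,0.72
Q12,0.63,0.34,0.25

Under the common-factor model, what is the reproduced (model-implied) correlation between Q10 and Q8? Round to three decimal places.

r̂ = Σ λ_i·λ_j across factors = (0.24)(0.20) + (0.37)(-0.19) + (0.44)(0.46)
  = +0.0480 -0.0703 +0.2024 = 0.1801

0.180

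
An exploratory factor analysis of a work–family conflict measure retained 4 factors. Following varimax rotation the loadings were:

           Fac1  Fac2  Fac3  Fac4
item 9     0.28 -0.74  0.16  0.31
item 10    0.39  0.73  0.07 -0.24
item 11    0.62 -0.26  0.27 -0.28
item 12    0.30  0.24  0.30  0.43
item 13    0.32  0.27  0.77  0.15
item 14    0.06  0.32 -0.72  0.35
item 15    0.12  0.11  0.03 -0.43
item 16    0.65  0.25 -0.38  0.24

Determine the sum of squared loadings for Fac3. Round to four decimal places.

SS loadings for Fac3 = 0.16² + 0.07² + 0.27² + 0.30² + 0.77² + (-0.72)² + 0.03² + (-0.38)² = 0.0256 + 0.0049 + 0.0729 + 0.0900 + 0.5929 + 0.5184 + 0.0009 + 0.1444 = 1.4500

1.4500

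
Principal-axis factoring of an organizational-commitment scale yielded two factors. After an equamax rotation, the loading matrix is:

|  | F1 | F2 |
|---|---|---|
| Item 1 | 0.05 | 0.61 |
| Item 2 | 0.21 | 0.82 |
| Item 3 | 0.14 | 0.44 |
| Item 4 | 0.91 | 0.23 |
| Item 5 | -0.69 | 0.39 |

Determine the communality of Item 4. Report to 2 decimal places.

0.88

h² = 0.91² + 0.23² = 0.8281 + 0.0529 = 0.8810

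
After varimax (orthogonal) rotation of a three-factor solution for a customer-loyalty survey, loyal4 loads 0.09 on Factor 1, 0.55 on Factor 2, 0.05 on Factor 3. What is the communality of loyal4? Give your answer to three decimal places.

h² = 0.09² + 0.55² + 0.05² = 0.0081 + 0.3025 + 0.0025 = 0.3131

0.313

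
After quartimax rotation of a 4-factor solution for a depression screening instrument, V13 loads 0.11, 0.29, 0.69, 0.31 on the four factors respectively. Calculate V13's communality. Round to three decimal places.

0.668

h² = 0.11² + 0.29² + 0.69² + 0.31² = 0.0121 + 0.0841 + 0.4761 + 0.0961 = 0.6684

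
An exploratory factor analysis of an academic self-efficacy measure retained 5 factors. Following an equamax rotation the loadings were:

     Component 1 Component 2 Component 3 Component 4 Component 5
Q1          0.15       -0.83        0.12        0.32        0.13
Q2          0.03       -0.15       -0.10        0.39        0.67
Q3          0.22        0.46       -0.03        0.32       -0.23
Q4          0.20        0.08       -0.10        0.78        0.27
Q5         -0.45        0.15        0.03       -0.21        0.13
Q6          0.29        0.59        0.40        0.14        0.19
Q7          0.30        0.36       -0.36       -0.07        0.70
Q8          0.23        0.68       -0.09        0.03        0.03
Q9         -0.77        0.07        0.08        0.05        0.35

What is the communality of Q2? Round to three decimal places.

0.634

h² = 0.03² + (-0.15)² + (-0.10)² + 0.39² + 0.67² = 0.0009 + 0.0225 + 0.0100 + 0.1521 + 0.4489 = 0.6344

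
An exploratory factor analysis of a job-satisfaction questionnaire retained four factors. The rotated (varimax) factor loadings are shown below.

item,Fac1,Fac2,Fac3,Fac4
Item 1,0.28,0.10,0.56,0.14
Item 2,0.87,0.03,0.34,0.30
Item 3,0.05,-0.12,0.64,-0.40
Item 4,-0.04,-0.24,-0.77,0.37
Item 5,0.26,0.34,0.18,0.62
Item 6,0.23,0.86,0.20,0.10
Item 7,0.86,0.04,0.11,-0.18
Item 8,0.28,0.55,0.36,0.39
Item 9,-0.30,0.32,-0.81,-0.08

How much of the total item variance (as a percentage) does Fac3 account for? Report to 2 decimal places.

SS loadings for Fac3 = 0.56² + 0.34² + 0.64² + (-0.77)² + 0.18² + 0.20² + 0.11² + 0.36² + (-0.81)² = 2.3019
With 9 standardized items, total variance = 9. Proportion = 2.3019/9 = 0.2558 → 25.58%.

25.58%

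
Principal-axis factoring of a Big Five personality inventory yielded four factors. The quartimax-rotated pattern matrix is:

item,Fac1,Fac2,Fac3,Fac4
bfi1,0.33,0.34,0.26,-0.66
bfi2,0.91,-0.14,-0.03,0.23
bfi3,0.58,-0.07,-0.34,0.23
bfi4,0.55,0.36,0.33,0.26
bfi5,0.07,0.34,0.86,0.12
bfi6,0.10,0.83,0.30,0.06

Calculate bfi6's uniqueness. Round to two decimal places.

h² = 0.10² + 0.83² + 0.30² + 0.06² = 0.0100 + 0.6889 + 0.0900 + 0.0036 = 0.7925
Uniqueness u² = 1 − h² = 1 − 0.7925 = 0.2075

0.21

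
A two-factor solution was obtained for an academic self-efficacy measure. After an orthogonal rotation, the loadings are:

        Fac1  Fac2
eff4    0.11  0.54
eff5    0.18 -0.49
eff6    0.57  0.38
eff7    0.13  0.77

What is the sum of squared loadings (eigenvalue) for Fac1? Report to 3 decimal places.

0.386

SS loadings for Fac1 = 0.11² + 0.18² + 0.57² + 0.13² = 0.0121 + 0.0324 + 0.3249 + 0.0169 = 0.3863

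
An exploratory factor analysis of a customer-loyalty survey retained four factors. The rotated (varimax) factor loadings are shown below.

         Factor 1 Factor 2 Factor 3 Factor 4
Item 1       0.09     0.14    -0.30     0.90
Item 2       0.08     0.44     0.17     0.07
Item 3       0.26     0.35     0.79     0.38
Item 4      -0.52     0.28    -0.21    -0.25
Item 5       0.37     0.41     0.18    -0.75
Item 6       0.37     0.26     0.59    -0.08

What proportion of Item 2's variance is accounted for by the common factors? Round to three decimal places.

h² = 0.08² + 0.44² + 0.17² + 0.07² = 0.0064 + 0.1936 + 0.0289 + 0.0049 = 0.2338

0.234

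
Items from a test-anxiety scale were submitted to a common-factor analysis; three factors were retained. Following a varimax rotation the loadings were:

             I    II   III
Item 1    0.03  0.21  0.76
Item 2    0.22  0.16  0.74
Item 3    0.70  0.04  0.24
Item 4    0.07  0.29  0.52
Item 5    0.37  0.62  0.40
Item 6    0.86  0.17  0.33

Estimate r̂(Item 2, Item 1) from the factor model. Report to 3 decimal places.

r̂ = Σ λ_i·λ_j across factors = (0.22)(0.03) + (0.16)(0.21) + (0.74)(0.76)
  = +0.0066 +0.0336 +0.5624 = 0.6026

0.603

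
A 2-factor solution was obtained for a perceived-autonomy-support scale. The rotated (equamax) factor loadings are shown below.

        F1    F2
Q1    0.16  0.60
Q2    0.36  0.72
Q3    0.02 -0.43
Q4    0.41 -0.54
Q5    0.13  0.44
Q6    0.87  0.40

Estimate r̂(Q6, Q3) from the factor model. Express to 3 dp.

r̂ = Σ λ_i·λ_j across factors = (0.87)(0.02) + (0.40)(-0.43)
  = +0.0174 -0.1720 = -0.1546

-0.155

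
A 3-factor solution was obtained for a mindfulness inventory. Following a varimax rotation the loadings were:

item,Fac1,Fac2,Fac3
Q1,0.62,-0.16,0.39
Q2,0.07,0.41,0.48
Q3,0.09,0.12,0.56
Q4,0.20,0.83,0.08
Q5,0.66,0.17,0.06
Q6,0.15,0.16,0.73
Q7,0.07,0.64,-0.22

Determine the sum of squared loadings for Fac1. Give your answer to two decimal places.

0.90

SS loadings for Fac1 = 0.62² + 0.07² + 0.09² + 0.20² + 0.66² + 0.15² + 0.07² = 0.3844 + 0.0049 + 0.0081 + 0.0400 + 0.4356 + 0.0225 + 0.0049 = 0.9004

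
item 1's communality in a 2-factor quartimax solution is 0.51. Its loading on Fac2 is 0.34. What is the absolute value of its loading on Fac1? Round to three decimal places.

Under orthogonal rotation h² = Σλ², so λ_Fac1² = h² − (0.1156) = 0.51 − 0.1156 = 0.3944.
|λ| = √0.3944 = 0.6280.

0.628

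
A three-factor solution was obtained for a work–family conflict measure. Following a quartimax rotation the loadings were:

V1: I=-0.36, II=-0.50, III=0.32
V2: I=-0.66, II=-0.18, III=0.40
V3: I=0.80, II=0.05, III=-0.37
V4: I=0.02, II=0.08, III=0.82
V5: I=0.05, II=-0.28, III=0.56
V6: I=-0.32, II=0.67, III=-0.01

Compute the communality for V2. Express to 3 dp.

0.628

h² = (-0.66)² + (-0.18)² + 0.40² = 0.4356 + 0.0324 + 0.1600 = 0.6280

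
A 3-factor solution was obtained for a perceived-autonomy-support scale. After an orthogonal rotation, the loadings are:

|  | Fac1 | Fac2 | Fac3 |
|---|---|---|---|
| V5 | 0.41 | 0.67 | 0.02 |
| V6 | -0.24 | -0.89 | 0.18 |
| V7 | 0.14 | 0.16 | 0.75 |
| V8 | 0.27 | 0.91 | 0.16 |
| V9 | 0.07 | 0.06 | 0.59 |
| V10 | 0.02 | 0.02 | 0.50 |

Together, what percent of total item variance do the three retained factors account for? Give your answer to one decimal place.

SS loadings by factor: 0.3235, 2.0987, 1.2190; total = 3.6412.
Total variance with 6 standardized items is 6, so the solution explains 3.6412/6 = 0.6069 = 60.69%.

60.7%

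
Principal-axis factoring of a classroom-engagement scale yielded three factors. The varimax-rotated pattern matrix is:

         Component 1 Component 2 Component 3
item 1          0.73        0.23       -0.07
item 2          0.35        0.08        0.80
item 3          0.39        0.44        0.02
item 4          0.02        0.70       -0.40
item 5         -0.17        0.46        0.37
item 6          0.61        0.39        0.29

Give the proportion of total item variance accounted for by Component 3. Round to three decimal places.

0.171

SS loadings for Component 3 = (-0.07)² + 0.80² + 0.02² + (-0.40)² + 0.37² + 0.29² = 1.0263
Proportion of variance = 1.0263 / 6 = 0.1711.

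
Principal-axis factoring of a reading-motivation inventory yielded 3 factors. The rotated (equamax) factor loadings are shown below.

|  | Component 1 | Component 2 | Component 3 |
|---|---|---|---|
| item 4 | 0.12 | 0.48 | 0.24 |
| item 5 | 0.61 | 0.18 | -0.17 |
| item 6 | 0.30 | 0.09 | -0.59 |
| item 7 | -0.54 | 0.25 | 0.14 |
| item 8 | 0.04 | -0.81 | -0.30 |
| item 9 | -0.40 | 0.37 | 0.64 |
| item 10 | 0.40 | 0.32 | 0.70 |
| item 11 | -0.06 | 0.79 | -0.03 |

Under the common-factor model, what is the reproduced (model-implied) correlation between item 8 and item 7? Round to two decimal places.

-0.27

r̂ = Σ λ_i·λ_j across factors = (0.04)(-0.54) + (-0.81)(0.25) + (-0.30)(0.14)
  = -0.0216 -0.2025 -0.0420 = -0.2661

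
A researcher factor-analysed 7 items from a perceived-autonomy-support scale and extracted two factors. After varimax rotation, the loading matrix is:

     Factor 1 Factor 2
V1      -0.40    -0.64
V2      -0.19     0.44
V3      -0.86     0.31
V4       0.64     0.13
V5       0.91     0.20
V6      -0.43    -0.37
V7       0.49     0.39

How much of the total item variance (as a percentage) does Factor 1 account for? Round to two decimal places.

37.12%

SS loadings for Factor 1 = (-0.40)² + (-0.19)² + (-0.86)² + 0.64² + 0.91² + (-0.43)² + 0.49² = 2.5984
With 7 standardized items, total variance = 7. Proportion = 2.5984/7 = 0.3712 → 37.12%.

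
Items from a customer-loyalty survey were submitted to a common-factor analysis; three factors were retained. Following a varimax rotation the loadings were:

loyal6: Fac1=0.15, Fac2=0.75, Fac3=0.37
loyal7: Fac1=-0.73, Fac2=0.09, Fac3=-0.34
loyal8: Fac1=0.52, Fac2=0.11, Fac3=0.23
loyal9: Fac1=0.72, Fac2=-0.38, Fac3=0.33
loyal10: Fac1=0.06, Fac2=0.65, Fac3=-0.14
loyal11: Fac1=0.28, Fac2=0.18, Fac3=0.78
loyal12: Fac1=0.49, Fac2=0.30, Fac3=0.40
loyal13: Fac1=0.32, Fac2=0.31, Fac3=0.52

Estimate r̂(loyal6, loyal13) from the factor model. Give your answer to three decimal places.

r̂ = Σ λ_i·λ_j across factors = (0.15)(0.32) + (0.75)(0.31) + (0.37)(0.52)
  = +0.0480 +0.2325 +0.1924 = 0.4729

0.473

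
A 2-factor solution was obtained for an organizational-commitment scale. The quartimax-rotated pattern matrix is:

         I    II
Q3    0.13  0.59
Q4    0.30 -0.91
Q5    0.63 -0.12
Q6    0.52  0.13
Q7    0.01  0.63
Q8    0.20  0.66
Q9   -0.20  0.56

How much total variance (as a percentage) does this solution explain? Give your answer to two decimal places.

45.83%

Communalities: 0.3650, 0.9181, 0.4113, 0.2873, 0.3970, 0.4756, 0.3536; Σh² = 3.2079.
Total variance with 7 standardized items is 7, so the solution explains 3.2079/7 = 0.4583 = 45.83%.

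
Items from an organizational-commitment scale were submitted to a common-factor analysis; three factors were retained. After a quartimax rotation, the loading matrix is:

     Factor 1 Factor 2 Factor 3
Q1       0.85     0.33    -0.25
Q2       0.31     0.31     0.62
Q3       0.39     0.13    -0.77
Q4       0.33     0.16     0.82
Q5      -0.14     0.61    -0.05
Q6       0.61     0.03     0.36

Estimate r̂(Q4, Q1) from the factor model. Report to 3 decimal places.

0.128

r̂ = Σ λ_i·λ_j across factors = (0.33)(0.85) + (0.16)(0.33) + (0.82)(-0.25)
  = +0.2805 +0.0528 -0.2050 = 0.1283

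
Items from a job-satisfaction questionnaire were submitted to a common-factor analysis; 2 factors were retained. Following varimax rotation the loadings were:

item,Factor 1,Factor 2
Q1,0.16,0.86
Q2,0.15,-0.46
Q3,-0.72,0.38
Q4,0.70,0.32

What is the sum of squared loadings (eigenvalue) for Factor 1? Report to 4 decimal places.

SS loadings for Factor 1 = 0.16² + 0.15² + (-0.72)² + 0.70² = 0.0256 + 0.0225 + 0.5184 + 0.4900 = 1.0565

1.0565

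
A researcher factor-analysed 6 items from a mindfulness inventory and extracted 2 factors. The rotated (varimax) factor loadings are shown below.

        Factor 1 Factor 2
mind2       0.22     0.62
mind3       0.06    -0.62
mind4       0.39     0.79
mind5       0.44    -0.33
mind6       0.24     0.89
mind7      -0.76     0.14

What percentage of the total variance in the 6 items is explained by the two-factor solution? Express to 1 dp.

SS loadings by factor: 1.0329, 2.3135; total = 3.3464.
Total variance with 6 standardized items is 6, so the solution explains 3.3464/6 = 0.5577 = 55.77%.

55.8%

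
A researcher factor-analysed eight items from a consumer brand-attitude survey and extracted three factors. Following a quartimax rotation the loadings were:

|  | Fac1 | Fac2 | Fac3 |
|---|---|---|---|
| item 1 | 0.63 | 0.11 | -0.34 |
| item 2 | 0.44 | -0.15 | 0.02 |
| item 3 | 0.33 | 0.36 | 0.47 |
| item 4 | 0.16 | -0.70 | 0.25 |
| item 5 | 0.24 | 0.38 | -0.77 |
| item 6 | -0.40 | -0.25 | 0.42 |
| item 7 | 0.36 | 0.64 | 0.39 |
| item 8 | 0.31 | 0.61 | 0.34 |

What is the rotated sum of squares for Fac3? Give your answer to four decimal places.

SS loadings for Fac3 = (-0.34)² + 0.02² + 0.47² + 0.25² + (-0.77)² + 0.42² + 0.39² + 0.34² = 0.1156 + 0.0004 + 0.2209 + 0.0625 + 0.5929 + 0.1764 + 0.1521 + 0.1156 = 1.4364

1.4364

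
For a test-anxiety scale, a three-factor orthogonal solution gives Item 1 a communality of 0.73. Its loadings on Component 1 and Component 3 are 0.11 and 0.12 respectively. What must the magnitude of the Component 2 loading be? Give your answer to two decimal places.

0.84

Under orthogonal rotation h² = Σλ², so λ_Component 2² = h² − (0.0265) = 0.73 − 0.0265 = 0.7035.
|λ| = √0.7035 = 0.8387.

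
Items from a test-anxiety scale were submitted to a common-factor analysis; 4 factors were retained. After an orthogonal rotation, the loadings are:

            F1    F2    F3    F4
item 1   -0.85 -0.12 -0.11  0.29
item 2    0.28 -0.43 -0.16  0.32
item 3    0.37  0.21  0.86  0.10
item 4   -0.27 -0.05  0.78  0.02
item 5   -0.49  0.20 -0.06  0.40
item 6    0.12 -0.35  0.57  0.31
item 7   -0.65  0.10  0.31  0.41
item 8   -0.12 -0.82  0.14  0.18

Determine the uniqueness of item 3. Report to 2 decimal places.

h² = 0.37² + 0.21² + 0.86² + 0.10² = 0.1369 + 0.0441 + 0.7396 + 0.0100 = 0.9306
Uniqueness u² = 1 − h² = 1 − 0.9306 = 0.0694

0.07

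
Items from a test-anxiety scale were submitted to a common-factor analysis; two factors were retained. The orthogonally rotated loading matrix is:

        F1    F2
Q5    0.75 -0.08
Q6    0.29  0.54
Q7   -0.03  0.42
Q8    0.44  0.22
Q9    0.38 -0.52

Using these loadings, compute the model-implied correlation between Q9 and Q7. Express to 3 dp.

-0.230

r̂ = Σ λ_i·λ_j across factors = (0.38)(-0.03) + (-0.52)(0.42)
  = -0.0114 -0.2184 = -0.2298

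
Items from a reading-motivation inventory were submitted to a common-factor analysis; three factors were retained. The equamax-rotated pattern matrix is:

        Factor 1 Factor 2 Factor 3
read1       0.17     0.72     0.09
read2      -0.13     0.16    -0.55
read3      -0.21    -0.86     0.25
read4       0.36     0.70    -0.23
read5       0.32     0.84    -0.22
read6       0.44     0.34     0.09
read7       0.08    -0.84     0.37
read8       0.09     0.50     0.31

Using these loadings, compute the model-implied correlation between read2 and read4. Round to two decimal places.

0.19

r̂ = Σ λ_i·λ_j across factors = (-0.13)(0.36) + (0.16)(0.70) + (-0.55)(-0.23)
  = -0.0468 +0.1120 +0.1265 = 0.1917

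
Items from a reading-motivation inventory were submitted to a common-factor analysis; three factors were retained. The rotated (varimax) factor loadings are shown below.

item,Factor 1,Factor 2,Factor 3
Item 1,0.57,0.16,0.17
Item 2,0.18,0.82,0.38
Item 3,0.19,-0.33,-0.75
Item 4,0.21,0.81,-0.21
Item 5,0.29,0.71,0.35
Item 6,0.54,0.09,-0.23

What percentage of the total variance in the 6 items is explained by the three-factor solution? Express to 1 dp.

62.4%

SS loadings by factor: 0.8132, 1.9752, 0.9553; total = 3.7437.
Total variance with 6 standardized items is 6, so the solution explains 3.7437/6 = 0.6240 = 62.40%.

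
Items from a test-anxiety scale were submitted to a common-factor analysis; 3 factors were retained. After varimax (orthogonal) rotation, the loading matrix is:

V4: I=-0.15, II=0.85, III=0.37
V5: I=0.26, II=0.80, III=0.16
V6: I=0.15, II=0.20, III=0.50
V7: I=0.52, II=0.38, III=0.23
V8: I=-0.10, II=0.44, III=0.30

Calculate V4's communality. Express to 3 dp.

h² = (-0.15)² + 0.85² + 0.37² = 0.0225 + 0.7225 + 0.1369 = 0.8819

0.882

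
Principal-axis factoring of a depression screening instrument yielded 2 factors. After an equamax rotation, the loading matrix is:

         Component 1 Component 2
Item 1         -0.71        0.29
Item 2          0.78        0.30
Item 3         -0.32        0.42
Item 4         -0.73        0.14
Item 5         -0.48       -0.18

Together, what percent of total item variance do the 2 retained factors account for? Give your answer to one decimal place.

Communalities: 0.5882, 0.6984, 0.2788, 0.5525, 0.2628; Σh² = 2.3807.
Total variance with 5 standardized items is 5, so the solution explains 2.3807/5 = 0.4761 = 47.61%.

47.6%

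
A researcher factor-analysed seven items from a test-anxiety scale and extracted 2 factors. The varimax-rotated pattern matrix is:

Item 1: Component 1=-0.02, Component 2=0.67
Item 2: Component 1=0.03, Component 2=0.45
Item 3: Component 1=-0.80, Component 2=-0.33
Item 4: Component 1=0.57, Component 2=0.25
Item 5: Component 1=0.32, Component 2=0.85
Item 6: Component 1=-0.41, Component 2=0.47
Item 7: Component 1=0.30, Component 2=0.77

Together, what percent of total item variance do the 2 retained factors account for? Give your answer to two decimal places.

SS loadings by factor: 1.3267, 2.3591; total = 3.6858.
Total variance with 7 standardized items is 7, so the solution explains 3.6858/7 = 0.5265 = 52.65%.

52.65%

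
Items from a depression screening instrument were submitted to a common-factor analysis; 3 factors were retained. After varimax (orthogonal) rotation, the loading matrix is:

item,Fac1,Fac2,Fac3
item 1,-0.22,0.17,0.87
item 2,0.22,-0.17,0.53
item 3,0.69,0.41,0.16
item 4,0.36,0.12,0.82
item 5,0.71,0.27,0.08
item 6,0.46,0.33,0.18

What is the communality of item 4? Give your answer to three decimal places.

h² = 0.36² + 0.12² + 0.82² = 0.1296 + 0.0144 + 0.6724 = 0.8164

0.816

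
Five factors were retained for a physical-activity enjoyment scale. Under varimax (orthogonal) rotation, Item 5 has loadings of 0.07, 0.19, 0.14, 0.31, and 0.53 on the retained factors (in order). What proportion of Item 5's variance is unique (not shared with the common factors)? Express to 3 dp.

0.562

h² = 0.07² + 0.19² + 0.14² + 0.31² + 0.53² = 0.0049 + 0.0361 + 0.0196 + 0.0961 + 0.2809 = 0.4376
Uniqueness u² = 1 − h² = 1 − 0.4376 = 0.5624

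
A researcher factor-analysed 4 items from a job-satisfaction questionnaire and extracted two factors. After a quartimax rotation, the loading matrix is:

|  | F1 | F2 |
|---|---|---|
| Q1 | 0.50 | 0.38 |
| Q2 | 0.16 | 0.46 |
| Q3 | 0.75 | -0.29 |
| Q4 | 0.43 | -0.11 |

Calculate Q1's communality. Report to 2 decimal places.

0.39

h² = 0.50² + 0.38² = 0.2500 + 0.1444 = 0.3944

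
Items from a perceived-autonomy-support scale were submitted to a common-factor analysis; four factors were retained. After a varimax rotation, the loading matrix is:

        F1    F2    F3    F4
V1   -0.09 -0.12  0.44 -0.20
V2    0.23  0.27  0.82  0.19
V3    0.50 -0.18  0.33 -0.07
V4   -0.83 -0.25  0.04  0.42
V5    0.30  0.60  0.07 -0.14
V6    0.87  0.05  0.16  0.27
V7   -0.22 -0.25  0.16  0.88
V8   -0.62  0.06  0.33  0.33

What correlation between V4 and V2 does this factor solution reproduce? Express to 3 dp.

-0.146

r̂ = Σ λ_i·λ_j across factors = (-0.83)(0.23) + (-0.25)(0.27) + (0.04)(0.82) + (0.42)(0.19)
  = -0.1909 -0.0675 +0.0328 +0.0798 = -0.1458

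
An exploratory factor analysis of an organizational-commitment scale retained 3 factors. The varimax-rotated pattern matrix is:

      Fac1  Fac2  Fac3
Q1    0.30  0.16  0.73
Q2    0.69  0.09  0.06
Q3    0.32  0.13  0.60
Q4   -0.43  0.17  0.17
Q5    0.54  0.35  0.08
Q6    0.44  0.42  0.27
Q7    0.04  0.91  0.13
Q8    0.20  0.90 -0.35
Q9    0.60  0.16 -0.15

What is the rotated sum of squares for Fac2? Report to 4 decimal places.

2.0421

SS loadings for Fac2 = 0.16² + 0.09² + 0.13² + 0.17² + 0.35² + 0.42² + 0.91² + 0.90² + 0.16² = 0.0256 + 0.0081 + 0.0169 + 0.0289 + 0.1225 + 0.1764 + 0.8281 + 0.8100 + 0.0256 = 2.0421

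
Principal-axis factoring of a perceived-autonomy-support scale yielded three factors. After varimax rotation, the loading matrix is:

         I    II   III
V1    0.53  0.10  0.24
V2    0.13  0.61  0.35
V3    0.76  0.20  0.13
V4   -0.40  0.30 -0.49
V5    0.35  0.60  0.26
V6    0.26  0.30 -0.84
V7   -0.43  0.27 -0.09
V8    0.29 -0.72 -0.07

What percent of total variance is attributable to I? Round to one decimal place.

SS loadings for I = 0.53² + 0.13² + 0.76² + (-0.40)² + 0.35² + 0.26² + (-0.43)² + 0.29² = 1.4945
With 8 standardized items, total variance = 8. Proportion = 1.4945/8 = 0.1868 → 18.68%.

18.7%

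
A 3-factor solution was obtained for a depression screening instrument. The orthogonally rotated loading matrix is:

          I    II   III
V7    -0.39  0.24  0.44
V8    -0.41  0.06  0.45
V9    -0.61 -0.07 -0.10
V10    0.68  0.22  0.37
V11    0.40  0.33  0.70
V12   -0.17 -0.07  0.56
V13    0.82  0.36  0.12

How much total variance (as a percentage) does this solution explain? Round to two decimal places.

Communalities: 0.4033, 0.3742, 0.3870, 0.6477, 0.7589, 0.3474, 0.8164; Σh² = 3.7349.
Total variance with 7 standardized items is 7, so the solution explains 3.7349/7 = 0.5336 = 53.36%.

53.36%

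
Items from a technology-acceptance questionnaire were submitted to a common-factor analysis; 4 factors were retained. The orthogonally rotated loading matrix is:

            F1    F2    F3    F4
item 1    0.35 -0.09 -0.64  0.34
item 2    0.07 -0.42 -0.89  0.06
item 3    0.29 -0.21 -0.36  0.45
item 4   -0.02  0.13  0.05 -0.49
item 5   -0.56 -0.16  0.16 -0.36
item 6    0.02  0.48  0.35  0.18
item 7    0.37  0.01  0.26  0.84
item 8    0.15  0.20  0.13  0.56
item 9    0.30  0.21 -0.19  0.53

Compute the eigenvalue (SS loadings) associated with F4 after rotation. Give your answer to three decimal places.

SS loadings for F4 = 0.34² + 0.06² + 0.45² + (-0.49)² + (-0.36)² + 0.18² + 0.84² + 0.56² + 0.53² = 0.1156 + 0.0036 + 0.2025 + 0.2401 + 0.1296 + 0.0324 + 0.7056 + 0.3136 + 0.2809 = 2.0239

2.024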